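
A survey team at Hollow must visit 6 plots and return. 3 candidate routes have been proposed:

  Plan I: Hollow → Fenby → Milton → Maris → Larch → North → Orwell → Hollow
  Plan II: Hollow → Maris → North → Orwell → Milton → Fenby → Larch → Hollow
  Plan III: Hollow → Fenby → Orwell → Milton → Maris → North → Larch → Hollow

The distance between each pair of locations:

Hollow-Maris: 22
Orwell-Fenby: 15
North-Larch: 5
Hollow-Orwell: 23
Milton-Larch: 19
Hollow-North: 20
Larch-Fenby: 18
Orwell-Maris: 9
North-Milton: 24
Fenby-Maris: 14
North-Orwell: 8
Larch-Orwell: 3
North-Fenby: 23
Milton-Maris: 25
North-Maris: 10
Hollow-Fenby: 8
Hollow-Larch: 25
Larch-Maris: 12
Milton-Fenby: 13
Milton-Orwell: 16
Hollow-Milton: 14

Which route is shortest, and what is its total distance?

Plan I: 8 + 13 + 25 + 12 + 5 + 8 + 23 = 94
Plan II: 22 + 10 + 8 + 16 + 13 + 18 + 25 = 112
Plan III: 8 + 15 + 16 + 25 + 10 + 5 + 25 = 104

Shortest is Plan I, total 94.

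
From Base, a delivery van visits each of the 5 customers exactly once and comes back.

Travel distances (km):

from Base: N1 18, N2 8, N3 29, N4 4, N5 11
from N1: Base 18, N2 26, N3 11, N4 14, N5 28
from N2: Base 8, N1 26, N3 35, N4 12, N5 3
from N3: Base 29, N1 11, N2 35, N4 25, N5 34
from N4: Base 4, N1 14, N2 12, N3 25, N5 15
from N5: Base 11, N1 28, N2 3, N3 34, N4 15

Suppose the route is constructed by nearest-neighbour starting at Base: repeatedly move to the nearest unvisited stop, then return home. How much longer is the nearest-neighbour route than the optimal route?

13 km longer than the optimal tour.

From Base: N4=4, N2=8, N5=11, N1=18, N3=29 → choose N4 (4).
From N4: N2=12, N1=14, N5=15, N3=25 → choose N2 (12).
From N2: N5=3, N1=26, N3=35 → choose N5 (3).
From N5: N1=28, N3=34 → choose N1 (28).
From N1: N3=11 → choose N3 (11).
NN route Base → N4 → N2 → N5 → N1 → N3 → Base costs 87.
Optimal: Base → N2 → N5 → N3 → N1 → N4 → Base costs 74 (by enumerating all 60 distinct tours).
Excess = 87 − 74 = 13.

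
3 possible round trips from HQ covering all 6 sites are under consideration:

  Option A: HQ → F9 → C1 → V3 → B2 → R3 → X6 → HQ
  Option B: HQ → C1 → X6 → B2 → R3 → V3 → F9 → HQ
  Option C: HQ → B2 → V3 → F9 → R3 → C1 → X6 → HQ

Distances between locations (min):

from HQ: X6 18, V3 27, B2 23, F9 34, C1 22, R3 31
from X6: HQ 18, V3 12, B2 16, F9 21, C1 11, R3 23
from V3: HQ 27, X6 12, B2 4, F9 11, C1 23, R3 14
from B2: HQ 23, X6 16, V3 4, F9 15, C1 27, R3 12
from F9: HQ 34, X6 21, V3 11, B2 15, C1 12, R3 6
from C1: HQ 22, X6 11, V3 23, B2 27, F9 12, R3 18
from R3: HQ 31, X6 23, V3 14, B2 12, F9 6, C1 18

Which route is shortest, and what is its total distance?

Option A: 34 + 12 + 23 + 4 + 12 + 23 + 18 = 126
Option B: 22 + 11 + 16 + 12 + 14 + 11 + 34 = 120
Option C: 23 + 4 + 11 + 6 + 18 + 11 + 18 = 91

Shortest is Option C, total 91 min.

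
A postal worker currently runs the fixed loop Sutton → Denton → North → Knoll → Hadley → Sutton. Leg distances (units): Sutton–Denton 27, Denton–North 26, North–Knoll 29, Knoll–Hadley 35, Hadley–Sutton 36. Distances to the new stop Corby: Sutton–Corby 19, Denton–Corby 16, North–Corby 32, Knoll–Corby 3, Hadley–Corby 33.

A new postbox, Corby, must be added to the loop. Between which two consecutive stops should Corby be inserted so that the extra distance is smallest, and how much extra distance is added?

Adding 1 by placing Corby on the Knoll–Hadley leg.

Insertion cost between consecutive stops i–j is d(i,Corby) + d(Corby,j) − d(i,j):
  between Sutton and Denton: 19 + 16 − 27 = 8
  between Denton and North: 16 + 32 − 26 = 22
  between North and Knoll: 32 + 3 − 29 = 6
  between Knoll and Hadley: 3 + 33 − 35 = 1
  between Hadley and Sutton: 33 + 19 − 36 = 16
Cheapest insertion is between Knoll and Hadley, adding 1.
New total = 153 + 1 = 154.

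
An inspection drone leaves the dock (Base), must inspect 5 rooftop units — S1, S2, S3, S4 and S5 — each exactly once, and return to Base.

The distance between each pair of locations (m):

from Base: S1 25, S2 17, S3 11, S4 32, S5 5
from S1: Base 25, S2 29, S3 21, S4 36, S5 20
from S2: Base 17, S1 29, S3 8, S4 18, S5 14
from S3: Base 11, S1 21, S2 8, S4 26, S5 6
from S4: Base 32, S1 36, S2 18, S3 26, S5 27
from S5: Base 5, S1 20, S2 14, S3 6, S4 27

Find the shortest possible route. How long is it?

Base-S1-S2-S3-S4-S5-Base: 25+29+8+26+27+5 = 120
Base-S1-S2-S3-S5-S4-Base: 25+29+8+6+27+32 = 127
Base-S1-S2-S4-S3-S5-Base: 25+29+18+26+6+5 = 109
Base-S1-S2-S4-S5-S3-Base: 25+29+18+27+6+11 = 116
Base-S1-S2-S5-S3-S4-Base: 25+29+14+6+26+32 = 132
Base-S1-S2-S5-S4-S3-Base: 25+29+14+27+26+11 = 132
Base-S1-S3-S2-S4-S5-Base: 25+21+8+18+27+5 = 104
Base-S1-S3-S2-S5-S4-Base: 25+21+8+14+27+32 = 127
Base-S1-S3-S4-S2-S5-Base: 25+21+26+18+14+5 = 109
Base-S1-S3-S4-S5-S2-Base: 25+21+26+27+14+17 = 130
Base-S1-S3-S5-S2-S4-Base: 25+21+6+14+18+32 = 116
Base-S1-S3-S5-S4-S2-Base: 25+21+6+27+18+17 = 114
Base-S1-S4-S2-S3-S5-Base: 25+36+18+8+6+5 = 98
Base-S1-S4-S2-S5-S3-Base: 25+36+18+14+6+11 = 110
… (46 more)
The minimum is 98.
One optimal route: Base → S1 → S4 → S2 → S3 → S5 → Base (or its reverse).

98 m — the shortest possible round trip.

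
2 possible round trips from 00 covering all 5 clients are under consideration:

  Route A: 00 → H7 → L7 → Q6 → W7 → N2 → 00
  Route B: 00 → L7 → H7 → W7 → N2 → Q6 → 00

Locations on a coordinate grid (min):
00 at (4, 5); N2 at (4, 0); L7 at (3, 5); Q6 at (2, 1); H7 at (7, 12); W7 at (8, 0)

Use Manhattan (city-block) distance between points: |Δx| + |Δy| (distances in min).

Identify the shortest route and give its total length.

Route A: 10 + 11 + 5 + 7 + 4 + 5 = 42
Route B: 1 + 11 + 13 + 4 + 3 + 6 = 38

Shortest is Route B, total 38 min.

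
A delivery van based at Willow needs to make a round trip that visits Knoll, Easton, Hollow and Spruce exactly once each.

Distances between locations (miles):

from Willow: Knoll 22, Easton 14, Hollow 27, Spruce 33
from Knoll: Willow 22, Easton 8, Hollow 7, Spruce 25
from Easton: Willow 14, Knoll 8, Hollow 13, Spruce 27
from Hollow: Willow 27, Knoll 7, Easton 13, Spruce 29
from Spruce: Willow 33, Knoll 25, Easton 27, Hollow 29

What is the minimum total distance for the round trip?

91 miles — the shortest possible round trip.

There are 12 distinct closed tours to check (reversals are equivalent).
Willow - Knoll - Easton - Hollow - Spruce - Willow: 22+8+13+29+33 = 105
Willow - Knoll - Easton - Spruce - Hollow - Willow: 22+8+27+29+27 = 113
Willow - Knoll - Hollow - Easton - Spruce - Willow: 22+7+13+27+33 = 102
Willow - Knoll - Hollow - Spruce - Easton - Willow: 22+7+29+27+14 = 99
Willow - Knoll - Spruce - Easton - Hollow - Willow: 22+25+27+13+27 = 114
Willow - Knoll - Spruce - Hollow - Easton - Willow: 22+25+29+13+14 = 103
Willow - Easton - Knoll - Hollow - Spruce - Willow: 14+8+7+29+33 = 91
Willow - Easton - Knoll - Spruce - Hollow - Willow: 14+8+25+29+27 = 103
Willow - Easton - Hollow - Knoll - Spruce - Willow: 14+13+7+25+33 = 92
Willow - Easton - Spruce - Knoll - Hollow - Willow: 14+27+25+7+27 = 100
Willow - Hollow - Knoll - Easton - Spruce - Willow: 27+7+8+27+33 = 102
Willow - Hollow - Easton - Knoll - Spruce - Willow: 27+13+8+25+33 = 106
The minimum is 91.
One optimal route: Willow → Easton → Knoll → Hollow → Spruce → Willow (or its reverse).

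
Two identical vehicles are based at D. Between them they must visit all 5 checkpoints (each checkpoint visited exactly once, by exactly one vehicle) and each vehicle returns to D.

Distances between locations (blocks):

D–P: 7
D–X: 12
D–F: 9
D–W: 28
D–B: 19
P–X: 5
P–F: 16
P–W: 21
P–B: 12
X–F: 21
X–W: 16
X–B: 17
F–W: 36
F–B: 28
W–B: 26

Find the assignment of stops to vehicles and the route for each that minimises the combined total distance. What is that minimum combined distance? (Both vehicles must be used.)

Minimum combined distance: 91 blocks.

Try each way of splitting the stops between the two vehicles (each non-empty) and, for each split, find the best tour for each vehicle:
  {P} + {X, F, W, B}: 14 + 91 = 105
  {X} + {P, F, W, B}: 24 + 90 = 114
  {P, X} + {F, W, B}: 24 + 90 = 114
  {F} + {P, X, W, B}: 18 + 73 = 91
  {P, F} + {X, W, B}: 32 + 73 = 105
  {X, F} + {P, W, B}: 42 + 73 = 115
  … (15 splits in total)
Best: vehicle 1 D → F → D = 18; vehicle 2 D → P → X → W → B → D = 73; combined 91.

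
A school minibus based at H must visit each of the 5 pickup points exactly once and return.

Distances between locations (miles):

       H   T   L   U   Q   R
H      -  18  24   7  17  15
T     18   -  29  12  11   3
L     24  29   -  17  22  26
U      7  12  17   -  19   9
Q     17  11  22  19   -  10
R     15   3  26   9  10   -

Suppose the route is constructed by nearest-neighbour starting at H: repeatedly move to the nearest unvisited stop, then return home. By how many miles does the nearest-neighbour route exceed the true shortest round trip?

The nearest-neighbour route is 1 miles longer than optimal.

H: U=7, R=15, Q=17, T=18, L=24 ⇒ U
U: R=9, T=12, L=17, Q=19 ⇒ R
R: T=3, Q=10, L=26 ⇒ T
T: Q=11, L=29 ⇒ Q
Q: L=22 ⇒ L
NN route H → U → R → T → Q → L → H costs 76.
Optimal: H → U → L → Q → T → R → H costs 75 (by enumerating all 60 distinct tours).
Excess = 76 − 75 = 1.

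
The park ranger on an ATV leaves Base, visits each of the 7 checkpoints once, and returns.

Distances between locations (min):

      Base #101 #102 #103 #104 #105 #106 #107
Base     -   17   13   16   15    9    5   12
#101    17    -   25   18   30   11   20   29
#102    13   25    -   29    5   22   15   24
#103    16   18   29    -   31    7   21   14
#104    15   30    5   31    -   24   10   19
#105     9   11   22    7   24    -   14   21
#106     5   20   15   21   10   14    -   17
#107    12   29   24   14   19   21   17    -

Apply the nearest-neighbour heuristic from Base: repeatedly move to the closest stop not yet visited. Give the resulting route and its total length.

At Base the remaining stops are #106 5, #105 9, #107 12, #102 13, #104 15, #103 16, #101 17; go to #106.
At #106 the remaining stops are #104 10, #105 14, #102 15, #107 17, #101 20, #103 21; go to #104.
At #104 the remaining stops are #102 5, #107 19, #105 24, #101 30, #103 31; go to #102.
At #102 the remaining stops are #105 22, #107 24, #101 25, #103 29; go to #105.
At #105 the remaining stops are #103 7, #101 11, #107 21; go to #103.
At #103 the remaining stops are #107 14, #101 18; go to #107.
At #107 the remaining stops are #101 29; go to #101.
Return #101→Base: 17.
Total = 5 + 10 + 5 + 22 + 7 + 14 + 29 + 17 = 109.

109 min along Base → #106 → #104 → #102 → #105 → #103 → #107 → #101 → Base.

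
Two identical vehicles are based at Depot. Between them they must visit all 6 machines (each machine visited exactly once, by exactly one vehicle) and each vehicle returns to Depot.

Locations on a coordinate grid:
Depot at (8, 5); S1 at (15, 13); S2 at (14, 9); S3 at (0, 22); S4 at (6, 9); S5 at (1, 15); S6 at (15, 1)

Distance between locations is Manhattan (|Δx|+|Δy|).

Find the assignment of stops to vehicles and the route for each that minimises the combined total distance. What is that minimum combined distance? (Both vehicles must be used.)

There are 2^5 − 1 = 31 ways to divide the 6 stops into two non-empty groups. For each, the best each vehicle can do is its own shortest tour through its group:
  {S1} + {S2, S3, S4, S5, S6}: 30 + 72 = 102
  {S2} + {S1, S3, S4, S5, S6}: 20 + 72 = 92
  {S1, S2} + {S3, S4, S5, S6}: 30 + 72 = 102
  {S3} + {S1, S2, S4, S5, S6}: 50 + 58 = 108
  {S1, S3} + {S2, S4, S5, S6}: 64 + 56 = 120
  {S2, S3} + {S1, S4, S5, S6}: 62 + 56 = 118
  … (31 splits in total)
  {S4} + {S1, S2, S3, S5, S6}: 12 + 74 = 86  ← best
Best: vehicle 1 Depot → S4 → Depot = 12; vehicle 2 Depot → S3 → S5 → S1 → S2 → S6 → Depot = 74; combined 86.

86 — the smallest possible combined total.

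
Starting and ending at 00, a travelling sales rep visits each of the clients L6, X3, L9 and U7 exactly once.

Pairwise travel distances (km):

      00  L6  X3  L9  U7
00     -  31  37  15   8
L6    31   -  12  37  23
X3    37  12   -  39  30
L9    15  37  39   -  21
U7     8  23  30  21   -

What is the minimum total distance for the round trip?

Minimum total distance: 97 km.

With 4 stops there are 4!/2 = 12 distinct round trips (a route and its reverse cost the same).
00 - L6 - X3 - L9 - U7 - 00: 31+12+39+21+8 = 111
00 - L6 - X3 - U7 - L9 - 00: 31+12+30+21+15 = 109
00 - L6 - L9 - X3 - U7 - 00: 31+37+39+30+8 = 145
00 - L6 - L9 - U7 - X3 - 00: 31+37+21+30+37 = 156
00 - L6 - U7 - X3 - L9 - 00: 31+23+30+39+15 = 138
00 - L6 - U7 - L9 - X3 - 00: 31+23+21+39+37 = 151
00 - X3 - L6 - L9 - U7 - 00: 37+12+37+21+8 = 115
00 - X3 - L6 - U7 - L9 - 00: 37+12+23+21+15 = 108
00 - X3 - L9 - L6 - U7 - 00: 37+39+37+23+8 = 144
00 - X3 - U7 - L6 - L9 - 00: 37+30+23+37+15 = 142
00 - L9 - L6 - X3 - U7 - 00: 15+37+12+30+8 = 102
00 - L9 - X3 - L6 - U7 - 00: 15+39+12+23+8 = 97
The minimum is 97.
One optimal route: 00 → L9 → X3 → L6 → U7 → 00 (or its reverse).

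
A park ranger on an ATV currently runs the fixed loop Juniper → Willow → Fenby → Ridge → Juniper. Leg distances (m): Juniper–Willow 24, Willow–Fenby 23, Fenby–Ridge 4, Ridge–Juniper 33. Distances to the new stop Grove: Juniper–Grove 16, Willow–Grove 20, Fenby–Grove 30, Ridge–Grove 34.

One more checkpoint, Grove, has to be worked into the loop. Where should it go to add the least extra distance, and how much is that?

Minimum extra distance: 12 m, inserting Grove between Juniper and Willow.

Insertion cost between consecutive stops i–j is d(i,Grove) + d(Grove,j) − d(i,j):
  between Juniper and Willow: 16 + 20 − 24 = 12
  between Willow and Fenby: 20 + 30 − 23 = 27
  between Fenby and Ridge: 30 + 34 − 4 = 60
  between Ridge and Juniper: 34 + 16 − 33 = 17
Cheapest insertion is between Juniper and Willow, adding 12.
New total = 84 + 12 = 96.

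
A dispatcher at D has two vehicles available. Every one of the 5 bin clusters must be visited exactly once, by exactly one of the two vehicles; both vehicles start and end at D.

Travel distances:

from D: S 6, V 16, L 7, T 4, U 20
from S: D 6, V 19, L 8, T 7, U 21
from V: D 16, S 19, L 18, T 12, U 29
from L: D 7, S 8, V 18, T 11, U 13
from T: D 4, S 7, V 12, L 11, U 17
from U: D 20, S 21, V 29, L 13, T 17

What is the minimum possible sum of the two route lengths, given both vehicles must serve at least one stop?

77 — the smallest possible combined total.

Try each way of splitting the stops between the two vehicles (each non-empty) and, for each split, find the best tour for each vehicle:
  {S} + {V, L, T, U}: 12 + 65 = 77
  {V} + {S, L, T, U}: 32 + 48 = 80
  {S, V} + {L, T, U}: 41 + 41 = 82
  {L} + {S, V, T, U}: 14 + 72 = 86
  {S, L} + {V, T, U}: 21 + 65 = 86
  {V, L} + {S, T, U}: 41 + 48 = 89
  … (15 splits in total)
Best: vehicle 1 D → S → D = 12; vehicle 2 D → V → T → U → L → D = 65; combined 77.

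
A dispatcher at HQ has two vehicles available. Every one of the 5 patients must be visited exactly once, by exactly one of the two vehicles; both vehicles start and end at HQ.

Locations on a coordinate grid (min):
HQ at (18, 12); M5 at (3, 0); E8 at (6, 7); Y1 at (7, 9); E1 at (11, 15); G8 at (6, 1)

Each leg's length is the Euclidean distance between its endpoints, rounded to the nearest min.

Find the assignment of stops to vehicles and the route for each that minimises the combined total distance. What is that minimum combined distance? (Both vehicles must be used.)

Try each way of splitting the stops between the two vehicles (each non-empty) and, for each split, find the best tour for each vehicle:
  {M5} + {E8, Y1, E1, G8}: 38 + 39 = 77
  {E8} + {M5, Y1, E1, G8}: 26 + 44 = 70
  {M5, E8} + {Y1, E1, G8}: 40 + 39 = 79
  {Y1} + {M5, E8, E1, G8}: 22 + 44 = 66
  {M5, Y1} + {E8, E1, G8}: 40 + 39 = 79
  {E8, Y1} + {M5, E1, G8}: 26 + 44 = 70
  … (15 splits in total)
  {E1} + {M5, E8, Y1, G8}: 16 + 40 = 56  ← best
Best: vehicle 1 HQ → E1 → HQ = 16; vehicle 2 HQ → Y1 → E8 → M5 → G8 → HQ = 40; combined 56.

56 min — the smallest possible combined total.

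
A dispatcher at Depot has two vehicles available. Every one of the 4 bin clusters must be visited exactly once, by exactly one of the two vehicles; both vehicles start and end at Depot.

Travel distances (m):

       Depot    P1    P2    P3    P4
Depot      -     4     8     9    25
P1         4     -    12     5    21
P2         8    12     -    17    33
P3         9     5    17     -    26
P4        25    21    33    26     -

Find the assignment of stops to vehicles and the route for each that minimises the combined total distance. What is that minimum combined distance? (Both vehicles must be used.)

76 m — the smallest possible combined total.

There are 2^3 − 1 = 7 ways to divide the 4 stops into two non-empty groups. For each, the best each vehicle can do is its own shortest tour through its group:
  {P1} + {P2, P3, P4}: 8 + 76 = 84
  {P2} + {P1, P3, P4}: 16 + 60 = 76
  {P1, P2} + {P3, P4}: 24 + 60 = 84
  {P3} + {P1, P2, P4}: 18 + 66 = 84
  {P1, P3} + {P2, P4}: 18 + 66 = 84
  {P2, P3} + {P1, P4}: 34 + 50 = 84
  … (7 splits in total)
Best: vehicle 1 Depot → P2 → Depot = 16; vehicle 2 Depot → P1 → P3 → P4 → Depot = 60; combined 76.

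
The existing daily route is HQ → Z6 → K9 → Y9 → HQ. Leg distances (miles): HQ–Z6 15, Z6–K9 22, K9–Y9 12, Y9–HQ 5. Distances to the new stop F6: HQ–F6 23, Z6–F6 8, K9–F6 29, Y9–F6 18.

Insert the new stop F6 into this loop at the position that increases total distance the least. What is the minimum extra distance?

+15 miles — insert F6 between Z6 and K9.

Insertion cost between consecutive stops i–j is d(i,F6) + d(F6,j) − d(i,j):
  between HQ and Z6: 23 + 8 − 15 = 16
  between Z6 and K9: 8 + 29 − 22 = 15
  between K9 and Y9: 29 + 18 − 12 = 35
  between Y9 and HQ: 18 + 23 − 5 = 36
Cheapest insertion is between Z6 and K9, adding 15.
New total = 54 + 15 = 69.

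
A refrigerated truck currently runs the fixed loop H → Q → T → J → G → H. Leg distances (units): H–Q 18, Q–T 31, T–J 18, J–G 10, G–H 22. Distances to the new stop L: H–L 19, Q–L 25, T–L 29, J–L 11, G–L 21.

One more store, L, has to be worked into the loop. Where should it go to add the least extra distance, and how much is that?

Minimum extra distance: 18, inserting L between G and H.

Insertion cost between consecutive stops i–j is d(i,L) + d(L,j) − d(i,j):
  between H and Q: 19 + 25 − 18 = 26
  between Q and T: 25 + 29 − 31 = 23
  between T and J: 29 + 11 − 18 = 22
  between J and G: 11 + 21 − 10 = 22
  between G and H: 21 + 19 − 22 = 18
Cheapest insertion is between G and H, adding 18.
New total = 99 + 18 = 117.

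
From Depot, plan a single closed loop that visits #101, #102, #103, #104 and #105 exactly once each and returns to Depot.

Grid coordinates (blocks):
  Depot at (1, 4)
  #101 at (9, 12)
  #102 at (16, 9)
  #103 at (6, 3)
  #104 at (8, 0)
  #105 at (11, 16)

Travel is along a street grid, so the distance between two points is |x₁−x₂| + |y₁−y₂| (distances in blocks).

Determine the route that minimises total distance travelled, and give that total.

Shortest round trip = 62 blocks.

With 5 stops there are 5!/2 = 60 distinct round trips (a route and its reverse cost the same).
Depot→#101→#102→#103→#104→#105→Depot: 16+10+16+5+19+22 = 88
Depot→#101→#102→#103→#105→#104→Depot: 16+10+16+18+19+11 = 90
Depot→#101→#102→#104→#103→#105→Depot: 16+10+17+5+18+22 = 88
Depot→#101→#102→#104→#105→#103→Depot: 16+10+17+19+18+6 = 86
Depot→#101→#102→#105→#103→#104→Depot: 16+10+12+18+5+11 = 72
Depot→#101→#102→#105→#104→#103→Depot: 16+10+12+19+5+6 = 68
Depot→#101→#103→#102→#104→#105→Depot: 16+12+16+17+19+22 = 102
Depot→#101→#103→#102→#105→#104→Depot: 16+12+16+12+19+11 = 86
Depot→#101→#103→#104→#102→#105→Depot: 16+12+5+17+12+22 = 84
Depot→#101→#103→#104→#105→#102→Depot: 16+12+5+19+12+20 = 84
Depot→#101→#103→#105→#102→#104→Depot: 16+12+18+12+17+11 = 86
Depot→#101→#103→#105→#104→#102→Depot: 16+12+18+19+17+20 = 102
Depot→#101→#104→#102→#103→#105→Depot: 16+13+17+16+18+22 = 102
Depot→#101→#104→#102→#105→#103→Depot: 16+13+17+12+18+6 = 82
… (46 more)
Depot→#101→#105→#102→#104→#103→Depot: 16+6+12+17+5+6 = 62  ← best
The minimum is 62.
One optimal route: Depot → #101 → #105 → #102 → #104 → #103 → Depot (or its reverse).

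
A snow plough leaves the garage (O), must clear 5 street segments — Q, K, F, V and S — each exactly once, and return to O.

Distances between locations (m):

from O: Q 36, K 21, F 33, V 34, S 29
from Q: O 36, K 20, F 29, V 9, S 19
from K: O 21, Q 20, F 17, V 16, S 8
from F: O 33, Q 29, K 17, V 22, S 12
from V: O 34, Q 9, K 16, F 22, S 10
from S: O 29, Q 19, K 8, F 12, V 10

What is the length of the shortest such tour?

Shortest round trip = 105 m.

There are 60 distinct closed tours to check (reversals are equivalent).
O - Q - K - F - V - S - O: 36+20+17+22+10+29 = 134
O - Q - K - F - S - V - O: 36+20+17+12+10+34 = 129
O - Q - K - V - F - S - O: 36+20+16+22+12+29 = 135
O - Q - K - V - S - F - O: 36+20+16+10+12+33 = 127
O - Q - K - S - F - V - O: 36+20+8+12+22+34 = 132
O - Q - K - S - V - F - O: 36+20+8+10+22+33 = 129
O - Q - F - K - V - S - O: 36+29+17+16+10+29 = 137
O - Q - F - K - S - V - O: 36+29+17+8+10+34 = 134
O - Q - F - V - K - S - O: 36+29+22+16+8+29 = 140
O - Q - F - V - S - K - O: 36+29+22+10+8+21 = 126
O - Q - F - S - K - V - O: 36+29+12+8+16+34 = 135
O - Q - F - S - V - K - O: 36+29+12+10+16+21 = 124
O - Q - V - K - F - S - O: 36+9+16+17+12+29 = 119
O - Q - V - K - S - F - O: 36+9+16+8+12+33 = 114
… (46 more)
O - Q - V - S - F - K - O: 36+9+10+12+17+21 = 105  ← best
The minimum is 105.
One optimal route: O → Q → V → S → F → K → O (or its reverse).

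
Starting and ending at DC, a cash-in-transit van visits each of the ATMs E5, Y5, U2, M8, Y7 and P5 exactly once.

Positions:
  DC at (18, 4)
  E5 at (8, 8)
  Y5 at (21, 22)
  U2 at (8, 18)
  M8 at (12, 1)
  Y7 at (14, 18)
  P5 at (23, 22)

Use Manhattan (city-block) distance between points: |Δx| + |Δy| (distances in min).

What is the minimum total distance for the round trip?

With 6 stops there are 6!/2 = 360 distinct round trips (a route and its reverse cost the same).
DC - E5 - Y5 - U2 - M8 - Y7 - P5 - DC: 14+27+17+21+19+13+23 = 134
DC - E5 - Y5 - U2 - M8 - P5 - Y7 - DC: 14+27+17+21+32+13+18 = 142
DC - E5 - Y5 - U2 - Y7 - M8 - P5 - DC: 14+27+17+6+19+32+23 = 138
DC - E5 - Y5 - U2 - Y7 - P5 - M8 - DC: 14+27+17+6+13+32+9 = 118
DC - E5 - Y5 - U2 - P5 - M8 - Y7 - DC: 14+27+17+19+32+19+18 = 146
DC - E5 - Y5 - U2 - P5 - Y7 - M8 - DC: 14+27+17+19+13+19+9 = 118
DC - E5 - Y5 - M8 - U2 - Y7 - P5 - DC: 14+27+30+21+6+13+23 = 134
DC - E5 - Y5 - M8 - U2 - P5 - Y7 - DC: 14+27+30+21+19+13+18 = 142
… (352 more)
DC - Y5 - P5 - Y7 - U2 - E5 - M8 - DC: 21+2+13+6+10+11+9 = 72  ← best
The minimum is 72.
One optimal route: DC → Y5 → P5 → Y7 → U2 → E5 → M8 → DC (or its reverse).

Minimum total distance: 72 min.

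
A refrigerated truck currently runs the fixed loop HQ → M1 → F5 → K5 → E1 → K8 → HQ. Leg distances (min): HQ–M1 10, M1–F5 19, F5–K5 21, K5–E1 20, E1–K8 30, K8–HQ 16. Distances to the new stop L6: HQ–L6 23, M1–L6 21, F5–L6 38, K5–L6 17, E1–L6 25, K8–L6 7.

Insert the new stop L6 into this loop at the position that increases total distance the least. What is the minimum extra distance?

Insertion cost between consecutive stops i–j is d(i,L6) + d(L6,j) − d(i,j):
  between HQ and M1: 23 + 21 − 10 = 34
  between M1 and F5: 21 + 38 − 19 = 40
  between F5 and K5: 38 + 17 − 21 = 34
  between K5 and E1: 17 + 25 − 20 = 22
  between E1 and K8: 25 + 7 − 30 = 2
  between K8 and HQ: 7 + 23 − 16 = 14
Cheapest insertion is between E1 and K8, adding 2.
New total = 116 + 2 = 118.

+2 min — insert L6 between E1 and K8.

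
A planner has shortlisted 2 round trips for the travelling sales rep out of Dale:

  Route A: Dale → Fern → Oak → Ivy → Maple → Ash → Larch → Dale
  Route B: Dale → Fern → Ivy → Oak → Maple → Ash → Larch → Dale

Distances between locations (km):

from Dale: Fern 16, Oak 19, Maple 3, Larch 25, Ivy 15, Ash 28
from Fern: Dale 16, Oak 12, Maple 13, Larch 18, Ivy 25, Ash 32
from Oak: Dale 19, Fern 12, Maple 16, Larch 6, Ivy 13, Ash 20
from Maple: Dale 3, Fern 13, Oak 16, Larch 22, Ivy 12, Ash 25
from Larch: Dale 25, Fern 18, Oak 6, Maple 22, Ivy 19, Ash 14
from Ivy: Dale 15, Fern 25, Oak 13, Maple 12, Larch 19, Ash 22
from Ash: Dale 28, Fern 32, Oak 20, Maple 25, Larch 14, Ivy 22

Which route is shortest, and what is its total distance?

Shortest is Route A, total 117 km.

Route A: 16 + 12 + 13 + 12 + 25 + 14 + 25 = 117
Route B: 16 + 25 + 13 + 16 + 25 + 14 + 25 = 134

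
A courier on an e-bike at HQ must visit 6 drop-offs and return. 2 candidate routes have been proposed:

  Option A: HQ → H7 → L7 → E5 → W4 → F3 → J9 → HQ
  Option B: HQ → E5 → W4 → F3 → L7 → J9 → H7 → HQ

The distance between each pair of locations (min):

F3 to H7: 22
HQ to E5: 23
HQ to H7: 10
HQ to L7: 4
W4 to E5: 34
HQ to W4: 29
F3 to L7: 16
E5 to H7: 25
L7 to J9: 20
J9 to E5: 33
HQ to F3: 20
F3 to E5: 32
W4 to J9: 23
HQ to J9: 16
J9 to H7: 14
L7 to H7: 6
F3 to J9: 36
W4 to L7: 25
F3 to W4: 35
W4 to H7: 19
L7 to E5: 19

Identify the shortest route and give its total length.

Shortest is Option B, total 152 min.

Option A: 10 + 6 + 19 + 34 + 35 + 36 + 16 = 156
Option B: 23 + 34 + 35 + 16 + 20 + 14 + 10 = 152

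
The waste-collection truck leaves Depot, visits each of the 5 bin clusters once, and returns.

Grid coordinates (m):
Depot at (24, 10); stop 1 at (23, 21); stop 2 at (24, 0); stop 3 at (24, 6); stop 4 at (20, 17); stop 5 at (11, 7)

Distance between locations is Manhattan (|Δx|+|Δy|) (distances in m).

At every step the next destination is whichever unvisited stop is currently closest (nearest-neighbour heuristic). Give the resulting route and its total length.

At Depot the remaining stops are stop 3 4, stop 2 10, stop 4 11, stop 1 12, stop 5 16; go to stop 3.
At stop 3 the remaining stops are stop 2 6, stop 5 14, stop 4 15, stop 1 16; go to stop 2.
At stop 2 the remaining stops are stop 5 20, stop 4 21, stop 1 22; go to stop 5.
At stop 5 the remaining stops are stop 4 19, stop 1 26; go to stop 4.
At stop 4 the remaining stops are stop 1 7; go to stop 1.
Return stop 1→Depot: 12.
Total = 4 + 6 + 20 + 19 + 7 + 12 = 68.

68 m along Depot → stop 3 → stop 2 → stop 5 → stop 4 → stop 1 → Depot.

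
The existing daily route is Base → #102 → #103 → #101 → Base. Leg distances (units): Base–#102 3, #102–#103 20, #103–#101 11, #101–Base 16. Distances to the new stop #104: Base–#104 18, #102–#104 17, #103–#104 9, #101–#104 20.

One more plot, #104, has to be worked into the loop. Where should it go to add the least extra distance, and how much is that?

Minimum extra distance: 6, inserting #104 between #102 and #103.

Insertion cost between consecutive stops i–j is d(i,#104) + d(#104,j) − d(i,j):
  between Base and #102: 18 + 17 − 3 = 32
  between #102 and #103: 17 + 9 − 20 = 6
  between #103 and #101: 9 + 20 − 11 = 18
  between #101 and Base: 20 + 18 − 16 = 22
Cheapest insertion is between #102 and #103, adding 6.
New total = 50 + 6 = 56.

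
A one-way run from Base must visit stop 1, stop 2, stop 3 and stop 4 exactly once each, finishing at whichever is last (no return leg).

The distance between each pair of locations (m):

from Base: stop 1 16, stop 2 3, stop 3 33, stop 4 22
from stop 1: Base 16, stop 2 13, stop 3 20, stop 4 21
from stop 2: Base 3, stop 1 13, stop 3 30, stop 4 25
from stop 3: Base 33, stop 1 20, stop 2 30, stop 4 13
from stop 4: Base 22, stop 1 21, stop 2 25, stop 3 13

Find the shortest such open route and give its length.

Minimum one-way distance = 49 m.

There are 4! = 24 possible orderings.
Base→stop 1→stop 2→stop 3→stop 4: 16+13+30+13 = 72
Base→stop 1→stop 2→stop 4→stop 3: 16+13+25+13 = 67
Base→stop 1→stop 3→stop 2→stop 4: 16+20+30+25 = 91
Base→stop 1→stop 3→stop 4→stop 2: 16+20+13+25 = 74
Base→stop 1→stop 4→stop 2→stop 3: 16+21+25+30 = 92
Base→stop 1→stop 4→stop 3→stop 2: 16+21+13+30 = 80
Base→stop 2→stop 1→stop 3→stop 4: 3+13+20+13 = 49
Base→stop 2→stop 1→stop 4→stop 3: 3+13+21+13 = 50
Base→stop 2→stop 3→stop 1→stop 4: 3+30+20+21 = 74
Base→stop 2→stop 3→stop 4→stop 1: 3+30+13+21 = 67
Base→stop 2→stop 4→stop 1→stop 3: 3+25+21+20 = 69
Base→stop 2→stop 4→stop 3→stop 1: 3+25+13+20 = 61
Base→stop 3→stop 1→stop 2→stop 4: 33+20+13+25 = 91
Base→stop 3→stop 1→stop 4→stop 2: 33+20+21+25 = 99
… (10 more)
The minimum is 49.
One shortest path: Base → stop 2 → stop 1 → stop 3 → stop 4.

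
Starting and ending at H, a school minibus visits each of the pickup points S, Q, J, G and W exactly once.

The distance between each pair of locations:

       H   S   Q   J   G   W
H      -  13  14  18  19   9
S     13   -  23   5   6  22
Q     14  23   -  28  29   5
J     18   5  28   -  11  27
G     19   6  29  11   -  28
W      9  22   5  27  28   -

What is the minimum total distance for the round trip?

There are 60 distinct closed tours to check (reversals are equivalent).
H→S→Q→J→G→W→H: 13+23+28+11+28+9 = 112
H→S→Q→J→W→G→H: 13+23+28+27+28+19 = 138
H→S→Q→G→J→W→H: 13+23+29+11+27+9 = 112
H→S→Q→G→W→J→H: 13+23+29+28+27+18 = 138
H→S→Q→W→J→G→H: 13+23+5+27+11+19 = 98
H→S→Q→W→G→J→H: 13+23+5+28+11+18 = 98
H→S→J→Q→G→W→H: 13+5+28+29+28+9 = 112
H→S→J→Q→W→G→H: 13+5+28+5+28+19 = 98
H→S→J→G→Q→W→H: 13+5+11+29+5+9 = 72
H→S→J→G→W→Q→H: 13+5+11+28+5+14 = 76
H→S→J→W→Q→G→H: 13+5+27+5+29+19 = 98
H→S→J→W→G→Q→H: 13+5+27+28+29+14 = 116
H→S→G→Q→J→W→H: 13+6+29+28+27+9 = 112
H→S→G→Q→W→J→H: 13+6+29+5+27+18 = 98
… (46 more)
The minimum is 72.
One optimal route: H → S → J → G → Q → W → H (or its reverse).

72 — the shortest possible round trip.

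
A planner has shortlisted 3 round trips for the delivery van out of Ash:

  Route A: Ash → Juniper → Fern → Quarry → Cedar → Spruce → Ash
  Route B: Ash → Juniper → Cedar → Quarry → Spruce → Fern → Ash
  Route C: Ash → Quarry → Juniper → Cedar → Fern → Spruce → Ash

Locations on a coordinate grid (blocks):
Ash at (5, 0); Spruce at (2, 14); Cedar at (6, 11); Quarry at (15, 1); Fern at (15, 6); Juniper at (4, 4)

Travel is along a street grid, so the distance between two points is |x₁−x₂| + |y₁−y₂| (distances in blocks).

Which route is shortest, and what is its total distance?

Route A: 5 + 13 + 5 + 19 + 7 + 17 = 66
Route B: 5 + 9 + 19 + 26 + 21 + 16 = 96
Route C: 11 + 14 + 9 + 14 + 21 + 17 = 86

66 blocks — Route A is the shortest.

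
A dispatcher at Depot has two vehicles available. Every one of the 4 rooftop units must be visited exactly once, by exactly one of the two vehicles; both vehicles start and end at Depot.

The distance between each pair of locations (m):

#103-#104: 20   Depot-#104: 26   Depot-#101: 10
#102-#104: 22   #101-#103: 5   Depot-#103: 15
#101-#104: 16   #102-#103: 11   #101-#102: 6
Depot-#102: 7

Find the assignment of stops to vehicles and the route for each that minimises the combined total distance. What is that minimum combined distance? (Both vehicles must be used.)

75 m — the smallest possible combined total.

Check every non-empty split of the stops between the two vehicles; for each half take its own optimal tour:
  {#101} + {#102, #103, #104}: 20 + 64 = 84
  {#102} + {#101, #103, #104}: 14 + 61 = 75
  {#101, #102} + {#103, #104}: 23 + 61 = 84
  {#103} + {#101, #102, #104}: 30 + 55 = 85
  {#101, #103} + {#102, #104}: 30 + 55 = 85
  {#102, #103} + {#101, #104}: 33 + 52 = 85
  … (7 splits in total)
Best: vehicle 1 Depot → #102 → Depot = 14; vehicle 2 Depot → #101 → #103 → #104 → Depot = 61; combined 75.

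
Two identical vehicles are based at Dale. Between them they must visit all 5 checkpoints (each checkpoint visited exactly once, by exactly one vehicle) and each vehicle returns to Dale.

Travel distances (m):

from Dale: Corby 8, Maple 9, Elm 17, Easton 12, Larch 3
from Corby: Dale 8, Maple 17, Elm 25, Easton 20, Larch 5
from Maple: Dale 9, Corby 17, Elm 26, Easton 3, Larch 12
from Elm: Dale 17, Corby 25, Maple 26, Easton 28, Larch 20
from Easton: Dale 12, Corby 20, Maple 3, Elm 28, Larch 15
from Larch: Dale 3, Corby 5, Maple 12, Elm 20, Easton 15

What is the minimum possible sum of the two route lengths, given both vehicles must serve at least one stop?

73 m — the smallest possible combined total.

Check every non-empty split of the stops between the two vehicles; for each half take its own optimal tour:
  {Corby} + {Maple, Elm, Easton, Larch}: 16 + 63 = 79
  {Maple} + {Corby, Elm, Easton, Larch}: 18 + 73 = 91
  {Corby, Maple} + {Elm, Easton, Larch}: 34 + 63 = 97
  {Elm} + {Corby, Maple, Easton, Larch}: 34 + 40 = 74
  {Corby, Elm} + {Maple, Easton, Larch}: 50 + 30 = 80
  {Maple, Elm} + {Corby, Easton, Larch}: 52 + 40 = 92
  … (15 splits in total)
  {Maple, Elm, Easton} + {Corby, Larch}: 57 + 16 = 73  ← best
Best: vehicle 1 Dale → Maple → Easton → Elm → Dale = 57; vehicle 2 Dale → Corby → Larch → Dale = 16; combined 73.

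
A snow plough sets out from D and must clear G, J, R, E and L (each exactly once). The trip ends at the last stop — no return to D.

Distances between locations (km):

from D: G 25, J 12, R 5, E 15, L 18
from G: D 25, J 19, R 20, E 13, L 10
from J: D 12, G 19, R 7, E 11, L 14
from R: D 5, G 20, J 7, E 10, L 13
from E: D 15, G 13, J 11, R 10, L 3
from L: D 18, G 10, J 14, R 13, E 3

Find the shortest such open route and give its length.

There are 5! = 120 possible orderings.
D - G - J - R - E - L: 25+19+7+10+3 = 64
D - G - J - R - L - E: 25+19+7+13+3 = 67
D - G - J - E - R - L: 25+19+11+10+13 = 78
D - G - J - E - L - R: 25+19+11+3+13 = 71
D - G - J - L - R - E: 25+19+14+13+10 = 81
D - G - J - L - E - R: 25+19+14+3+10 = 71
D - G - R - J - E - L: 25+20+7+11+3 = 66
D - G - R - J - L - E: 25+20+7+14+3 = 69
D - G - R - E - J - L: 25+20+10+11+14 = 80
D - G - R - E - L - J: 25+20+10+3+14 = 72
D - G - R - L - J - E: 25+20+13+14+11 = 83
D - G - R - L - E - J: 25+20+13+3+11 = 72
D - G - E - J - R - L: 25+13+11+7+13 = 69
D - G - E - J - L - R: 25+13+11+14+13 = 76
… (106 more)
D - R - J - E - L - G: 5+7+11+3+10 = 36  ← best
The minimum is 36.
One shortest path: D → R → J → E → L → G.

Shortest open route: 36 km.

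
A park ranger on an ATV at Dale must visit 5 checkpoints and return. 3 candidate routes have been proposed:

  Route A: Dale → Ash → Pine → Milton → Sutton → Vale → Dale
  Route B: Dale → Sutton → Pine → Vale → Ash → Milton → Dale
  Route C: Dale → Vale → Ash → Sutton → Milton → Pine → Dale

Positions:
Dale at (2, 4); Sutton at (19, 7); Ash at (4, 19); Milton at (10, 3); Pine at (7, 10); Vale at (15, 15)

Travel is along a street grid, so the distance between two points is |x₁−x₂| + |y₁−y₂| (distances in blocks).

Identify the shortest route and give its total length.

88 blocks — Route A is the shortest.

Route A: 17 + 12 + 10 + 13 + 12 + 24 = 88
Route B: 20 + 15 + 13 + 15 + 22 + 9 = 94
Route C: 24 + 15 + 27 + 13 + 10 + 11 = 100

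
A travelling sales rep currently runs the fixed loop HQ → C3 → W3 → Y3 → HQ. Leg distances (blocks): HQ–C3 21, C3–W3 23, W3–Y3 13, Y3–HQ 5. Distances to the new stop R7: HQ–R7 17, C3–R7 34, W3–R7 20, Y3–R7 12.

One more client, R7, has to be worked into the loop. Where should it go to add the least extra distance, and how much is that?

Minimum extra distance: 19 blocks, inserting R7 between W3 and Y3.

Insertion cost between consecutive stops i–j is d(i,R7) + d(R7,j) − d(i,j):
  between HQ and C3: 17 + 34 − 21 = 30
  between C3 and W3: 34 + 20 − 23 = 31
  between W3 and Y3: 20 + 12 − 13 = 19
  between Y3 and HQ: 12 + 17 − 5 = 24
Cheapest insertion is between W3 and Y3, adding 19.
New total = 62 + 19 = 81.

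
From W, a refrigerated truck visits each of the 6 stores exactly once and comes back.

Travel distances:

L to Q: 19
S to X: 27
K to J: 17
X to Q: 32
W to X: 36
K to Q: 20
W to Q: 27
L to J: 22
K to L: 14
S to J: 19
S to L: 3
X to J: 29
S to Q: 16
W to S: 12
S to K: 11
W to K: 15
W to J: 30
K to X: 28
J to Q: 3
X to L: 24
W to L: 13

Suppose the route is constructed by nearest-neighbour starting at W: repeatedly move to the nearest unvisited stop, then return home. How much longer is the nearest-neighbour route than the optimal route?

11 longer than the optimal tour.

W: S=12, L=13, K=15, Q=27, J=30, X=36 ⇒ S
S: L=3, K=11, Q=16, J=19, X=27 ⇒ L
L: K=14, Q=19, J=22, X=24 ⇒ K
K: J=17, Q=20, X=28 ⇒ J
J: Q=3, X=29 ⇒ Q
Q: X=32 ⇒ X
NN route W → S → L → K → J → Q → X → W costs 117.
Optimal: W → S → L → X → J → Q → K → W costs 106 (by enumerating all 360 distinct tours).
Excess = 117 − 106 = 11.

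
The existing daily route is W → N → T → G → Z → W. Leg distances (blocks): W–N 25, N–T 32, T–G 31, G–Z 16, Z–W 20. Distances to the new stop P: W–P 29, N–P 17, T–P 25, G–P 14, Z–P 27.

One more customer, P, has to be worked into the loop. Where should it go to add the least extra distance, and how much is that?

Minimum extra distance: 8 blocks, inserting P between T and G.

Insertion cost between consecutive stops i–j is d(i,P) + d(P,j) − d(i,j):
  between W and N: 29 + 17 − 25 = 21
  between N and T: 17 + 25 − 32 = 10
  between T and G: 25 + 14 − 31 = 8
  between G and Z: 14 + 27 − 16 = 25
  between Z and W: 27 + 29 − 20 = 36
Cheapest insertion is between T and G, adding 8.
New total = 124 + 8 = 132.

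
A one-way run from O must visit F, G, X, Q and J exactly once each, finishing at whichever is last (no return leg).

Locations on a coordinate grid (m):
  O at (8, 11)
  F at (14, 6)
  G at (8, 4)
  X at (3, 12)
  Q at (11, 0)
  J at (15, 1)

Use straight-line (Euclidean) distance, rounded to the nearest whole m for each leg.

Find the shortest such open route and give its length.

Shortest open route: 28 m.

There are 5! = 120 possible orderings.
O - F - G - X - Q - J: 8+6+9+14+4 = 41
O - F - G - X - J - Q: 8+6+9+16+4 = 43
O - F - G - Q - X - J: 8+6+5+14+16 = 49
O - F - G - Q - J - X: 8+6+5+4+16 = 39
O - F - G - J - X - Q: 8+6+8+16+14 = 52
O - F - G - J - Q - X: 8+6+8+4+14 = 40
O - F - X - G - Q - J: 8+13+9+5+4 = 39
O - F - X - G - J - Q: 8+13+9+8+4 = 42
O - F - X - Q - G - J: 8+13+14+5+8 = 48
O - F - X - Q - J - G: 8+13+14+4+8 = 47
O - F - X - J - G - Q: 8+13+16+8+5 = 50
O - F - X - J - Q - G: 8+13+16+4+5 = 46
O - F - Q - G - X - J: 8+7+5+9+16 = 45
O - F - Q - G - J - X: 8+7+5+8+16 = 44
… (106 more)
O - X - G - Q - J - F: 5+9+5+4+5 = 28  ← best
The minimum is 28.
One shortest path: O → X → G → Q → J → F.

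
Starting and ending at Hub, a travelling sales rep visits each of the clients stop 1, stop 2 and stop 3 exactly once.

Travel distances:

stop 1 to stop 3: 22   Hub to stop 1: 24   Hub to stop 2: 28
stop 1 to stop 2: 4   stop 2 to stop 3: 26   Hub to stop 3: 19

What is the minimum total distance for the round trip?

Minimum total distance: 73.

There are 3 distinct closed tours to check (reversals are equivalent).
Hub-stop 1-stop 2-stop 3-Hub: 24+4+26+19 = 73
Hub-stop 1-stop 3-stop 2-Hub: 24+22+26+28 = 100
Hub-stop 2-stop 1-stop 3-Hub: 28+4+22+19 = 73
The minimum is 73.
One optimal route: Hub → stop 1 → stop 2 → stop 3 → Hub (or its reverse).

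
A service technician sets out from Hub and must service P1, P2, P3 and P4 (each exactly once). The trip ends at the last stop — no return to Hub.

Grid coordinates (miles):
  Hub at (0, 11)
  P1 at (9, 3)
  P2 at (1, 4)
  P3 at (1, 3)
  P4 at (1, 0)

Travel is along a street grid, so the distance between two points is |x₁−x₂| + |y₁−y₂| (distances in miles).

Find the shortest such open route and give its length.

There are 4! = 24 possible orderings.
Hub→P1→P2→P3→P4: 17+9+1+3 = 30
Hub→P1→P2→P4→P3: 17+9+4+3 = 33
Hub→P1→P3→P2→P4: 17+8+1+4 = 30
Hub→P1→P3→P4→P2: 17+8+3+4 = 32
Hub→P1→P4→P2→P3: 17+11+4+1 = 33
Hub→P1→P4→P3→P2: 17+11+3+1 = 32
Hub→P2→P1→P3→P4: 8+9+8+3 = 28
Hub→P2→P1→P4→P3: 8+9+11+3 = 31
Hub→P2→P3→P1→P4: 8+1+8+11 = 28
Hub→P2→P3→P4→P1: 8+1+3+11 = 23
Hub→P2→P4→P1→P3: 8+4+11+8 = 31
Hub→P2→P4→P3→P1: 8+4+3+8 = 23
Hub→P3→P1→P2→P4: 9+8+9+4 = 30
Hub→P3→P1→P4→P2: 9+8+11+4 = 32
… (10 more)
The minimum is 23.
One shortest path: Hub → P2 → P3 → P4 → P1.

23 miles — the minimum one-way total.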